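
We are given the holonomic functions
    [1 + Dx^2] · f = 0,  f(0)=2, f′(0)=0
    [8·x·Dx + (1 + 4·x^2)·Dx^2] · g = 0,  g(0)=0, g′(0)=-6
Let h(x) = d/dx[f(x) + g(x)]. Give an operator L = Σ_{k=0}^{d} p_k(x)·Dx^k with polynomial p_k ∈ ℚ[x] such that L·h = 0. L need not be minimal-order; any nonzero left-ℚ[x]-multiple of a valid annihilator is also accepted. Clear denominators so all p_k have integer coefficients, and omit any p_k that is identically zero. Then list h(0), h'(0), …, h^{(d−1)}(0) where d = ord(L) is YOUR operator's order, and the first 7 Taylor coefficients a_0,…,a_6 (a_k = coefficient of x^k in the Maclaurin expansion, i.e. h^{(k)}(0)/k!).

f: a_k = 2, 0, -1, 0, 1/12, 0, -1/360, …
g: a_k = 0, -6, 0, 8, 0, -96/5, 0, …
h₀=f+g: left-lcm gives L₀, ord ≤ 4.
h₀' ⇒ L via d/dx closure of L₀.
L = (-376·x + 1600·x^3 + 128·x^5) + (-7 + 76·x^2 + 432·x^4 + 64·x^6)·Dx + (-376·x + 1600·x^3 + 128·x^5)·Dx^2 + (-7 + 76·x^2 + 432·x^4 + 64·x^6)·Dx^3  (order 3).
h: a_k = -6, -2, 24, 1/3, -96, -1/60, 384, …
ICs: h(0) = -6, h′(0) = -2, h′′(0) = 48.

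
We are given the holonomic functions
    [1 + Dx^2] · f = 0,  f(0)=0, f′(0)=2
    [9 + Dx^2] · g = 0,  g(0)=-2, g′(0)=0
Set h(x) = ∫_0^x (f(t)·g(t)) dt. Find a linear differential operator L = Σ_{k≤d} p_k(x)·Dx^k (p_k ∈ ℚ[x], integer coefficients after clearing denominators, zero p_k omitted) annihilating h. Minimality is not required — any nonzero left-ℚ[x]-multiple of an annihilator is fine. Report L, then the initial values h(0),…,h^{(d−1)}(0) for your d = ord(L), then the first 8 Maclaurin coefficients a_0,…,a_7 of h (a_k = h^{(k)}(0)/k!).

L = 64·Dx + 20·Dx^3 + Dx^5  (order 5).
h: a_k = 0, 0, -2, 0, 14/3, 0, -124/45, 0, …
ICs: h(0) = 0, h′(0) = 0, h′′(0) = -4, h′′′(0) = 0, h′′′′(0) = 112.

f: a_k = 0, 2, 0, -1/3, 0, 1/60, 0, -1/2520, …
g: a_k = -2, 0, 9, 0, -27/4, 0, 81/40, 0, …
h₀=f·g: eliminate ⇒ L₀, order ≤ 2·2.
∫: right-multiply L₀ by Dx.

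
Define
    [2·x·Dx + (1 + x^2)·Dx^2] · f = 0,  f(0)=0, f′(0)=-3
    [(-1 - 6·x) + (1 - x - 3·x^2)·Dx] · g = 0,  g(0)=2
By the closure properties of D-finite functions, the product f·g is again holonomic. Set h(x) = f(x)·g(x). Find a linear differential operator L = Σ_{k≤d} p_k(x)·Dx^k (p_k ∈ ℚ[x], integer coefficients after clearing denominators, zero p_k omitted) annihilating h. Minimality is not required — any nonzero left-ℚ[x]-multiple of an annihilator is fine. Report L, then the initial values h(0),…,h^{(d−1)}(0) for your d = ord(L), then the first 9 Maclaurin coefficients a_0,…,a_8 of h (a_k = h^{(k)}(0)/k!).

L = (6 + 2·x + 18·x^2) + (2 + 10·x + 4·x^2 + 18·x^3)·Dx + (-1 + x + 2·x^2 + x^3 + 3·x^4)·Dx^2  (order 2).
h: a_k = 0, -6, -6, -22, -40, -536/5, -1136/5, -19178/35, -43034/35, …
ICs: h(0) = 0, h′(0) = -6.

f: a_k = 0, -3, 0, 1, 0, -3/5, 0, 3/7, 0, …
g: a_k = 2, 2, 8, 14, 38, 80, 194, 434, 1016, …
Product ⇒ symmetric product L₀, ord ≤ 2.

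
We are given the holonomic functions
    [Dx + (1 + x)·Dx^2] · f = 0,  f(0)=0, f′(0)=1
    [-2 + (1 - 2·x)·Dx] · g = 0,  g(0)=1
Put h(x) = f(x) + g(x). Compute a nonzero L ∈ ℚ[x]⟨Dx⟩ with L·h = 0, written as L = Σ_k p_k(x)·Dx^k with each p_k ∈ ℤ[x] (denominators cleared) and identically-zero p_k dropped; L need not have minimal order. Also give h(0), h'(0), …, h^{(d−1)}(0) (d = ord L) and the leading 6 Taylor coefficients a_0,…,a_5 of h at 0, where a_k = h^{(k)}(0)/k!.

L = (-32 - 8·x)·Dx + (-22 - 56·x - 16·x^2)·Dx^2 + (5 - 3·x - 12·x^2 - 4·x^3)·Dx^3  (order 3).
h: a_k = 1, 3, 7/2, 25/3, 63/4, 161/5, …
ICs: h(0) = 1, h′(0) = 3, h′′(0) = 7.

f: a_k = 0, 1, -1/2, 1/3, -1/4, 1/5, …
g: a_k = 1, 2, 4, 8, 16, 32, …
Weyl lclm of L_f,L_g ⇒ L₀ (ord ≤ 3).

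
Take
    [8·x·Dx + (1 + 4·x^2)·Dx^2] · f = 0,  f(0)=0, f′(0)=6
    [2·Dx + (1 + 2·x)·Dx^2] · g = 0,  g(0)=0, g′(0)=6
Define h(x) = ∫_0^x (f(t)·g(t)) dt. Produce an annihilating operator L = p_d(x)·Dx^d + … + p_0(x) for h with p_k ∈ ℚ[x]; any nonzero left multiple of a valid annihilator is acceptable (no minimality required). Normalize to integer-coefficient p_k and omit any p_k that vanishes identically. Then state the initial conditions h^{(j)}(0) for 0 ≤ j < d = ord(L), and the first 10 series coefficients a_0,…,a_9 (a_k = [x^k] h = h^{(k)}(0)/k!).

L = (192 + 704·x + 2560·x^2 + 9984·x^3 + 15360·x^4 + 13312·x^5 + 4096·x^7)·Dx^2 + (72 + 992·x + 4928·x^2 + 15488·x^3 + 34816·x^4 + 47616·x^5 + 35840·x^6 + 6144·x^7 + 14336·x^8)·Dx^3 + (24 + 256·x + 1536·x^2 + 4992·x^3 + 11520·x^4 + 19968·x^5 + 24576·x^6 + 18432·x^7 + 6144·x^8 + 8192·x^9)·Dx^4 + (5 + 36·x + 148·x^2 + 448·x^3 + 1056·x^4 + 1920·x^5 + 2688·x^6 + 3072·x^7 + 2304·x^8 + 1024·x^9 + 1024·x^10)·Dx^5  (order 5).
h: a_k = 0, 0, 0, 12, -9, 0, -4, 832/35, -132/5, 0, …
ICs: h(0) = 0, h′(0) = 0, h′′(0) = 0, h′′′(0) = 72, h′′′′(0) = -216.

f: a_k = 0, 6, 0, -8, 0, 96/5, 0, -384/7, 0, 512/3, …
g: a_k = 0, 6, -6, 8, -12, 96/5, -32, 384/7, -96, 512/3, …
h₀=f·g: eliminate ⇒ L₀, order ≤ 2·2.
∫: right-multiply L₀ by Dx.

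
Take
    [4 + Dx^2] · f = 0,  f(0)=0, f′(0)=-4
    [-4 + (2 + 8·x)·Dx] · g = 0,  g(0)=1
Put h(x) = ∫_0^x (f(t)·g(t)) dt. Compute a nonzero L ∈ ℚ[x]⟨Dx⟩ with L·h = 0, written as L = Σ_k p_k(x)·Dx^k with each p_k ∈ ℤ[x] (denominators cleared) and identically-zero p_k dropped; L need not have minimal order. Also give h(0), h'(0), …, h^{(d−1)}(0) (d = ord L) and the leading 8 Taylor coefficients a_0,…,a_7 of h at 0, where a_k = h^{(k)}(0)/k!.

L = (16 + 32·x + 64·x^2)·Dx + (-4 - 16·x)·Dx^2 + (1 + 8·x + 16·x^2)·Dx^3  (order 3).
h: a_k = 0, 0, -2, -8/3, 8/3, -32/15, 256/45, -512/35, …
ICs: h(0) = 0, h′(0) = 0, h′′(0) = -4.

f: a_k = 0, -4, 0, 8/3, 0, -8/15, 0, 16/315, …
g: a_k = 1, 2, -2, 4, -10, 28, -84, 264, …
Product ⇒ symmetric product L₀, ord ≤ 2.
h=∫₀ˣh₀: take L = L₀·Dx.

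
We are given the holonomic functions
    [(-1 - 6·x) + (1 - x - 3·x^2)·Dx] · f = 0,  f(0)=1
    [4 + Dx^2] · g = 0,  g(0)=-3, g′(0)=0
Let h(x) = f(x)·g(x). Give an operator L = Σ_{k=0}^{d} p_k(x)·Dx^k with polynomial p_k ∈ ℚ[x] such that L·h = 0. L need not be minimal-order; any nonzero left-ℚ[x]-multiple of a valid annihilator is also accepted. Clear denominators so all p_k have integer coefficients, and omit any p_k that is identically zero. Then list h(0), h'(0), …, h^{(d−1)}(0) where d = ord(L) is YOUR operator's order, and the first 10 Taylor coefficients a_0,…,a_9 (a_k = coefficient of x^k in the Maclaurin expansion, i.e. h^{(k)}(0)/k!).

L = (2 + 4·x + 12·x^2) + (2 + 12·x)·Dx + (-1 + x + 3·x^2)·Dx^2  (order 2).
h: a_k = -3, -3, -6, -15, -35, -80, -2771/15, -6371/15, -20558/21, -236581/105, …
ICs: h(0) = -3, h′(0) = -3.

f: a_k = 1, 1, 4, 7, 19, 40, 97, 217, 508, 1159, …
g: a_k = -3, 0, 6, 0, -2, 0, 4/15, 0, -2/105, 0, …
Product ⇒ symmetric product L₀, ord ≤ 2.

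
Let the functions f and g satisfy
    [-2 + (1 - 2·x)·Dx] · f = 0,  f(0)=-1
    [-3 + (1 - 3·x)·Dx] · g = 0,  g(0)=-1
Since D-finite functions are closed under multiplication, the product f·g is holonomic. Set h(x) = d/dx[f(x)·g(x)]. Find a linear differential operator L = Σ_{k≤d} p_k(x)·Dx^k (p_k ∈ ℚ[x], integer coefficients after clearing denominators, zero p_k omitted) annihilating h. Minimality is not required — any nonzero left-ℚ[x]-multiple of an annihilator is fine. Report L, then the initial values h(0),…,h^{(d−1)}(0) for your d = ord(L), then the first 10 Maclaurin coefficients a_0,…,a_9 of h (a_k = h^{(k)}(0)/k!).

L = (38 - 180·x + 216·x^2) + (-5 + 37·x - 90·x^2 + 72·x^3)·Dx  (order 1).
h: a_k = 5, 38, 195, 844, 3325, 12354, 44135, 153368, 522225, 1750990, …
ICs: h(0) = 5.

f: a_k = -1, -2, -4, -8, -16, -32, -64, -128, -256, -512, …
g: a_k = -1, -3, -9, -27, -81, -243, -729, -2187, -6561, -19683, …
Sym-product of L_f,L_g gives L₀ (≤ ord 1).
h=h₀': d/dx-closure on L₀ ⇒ L.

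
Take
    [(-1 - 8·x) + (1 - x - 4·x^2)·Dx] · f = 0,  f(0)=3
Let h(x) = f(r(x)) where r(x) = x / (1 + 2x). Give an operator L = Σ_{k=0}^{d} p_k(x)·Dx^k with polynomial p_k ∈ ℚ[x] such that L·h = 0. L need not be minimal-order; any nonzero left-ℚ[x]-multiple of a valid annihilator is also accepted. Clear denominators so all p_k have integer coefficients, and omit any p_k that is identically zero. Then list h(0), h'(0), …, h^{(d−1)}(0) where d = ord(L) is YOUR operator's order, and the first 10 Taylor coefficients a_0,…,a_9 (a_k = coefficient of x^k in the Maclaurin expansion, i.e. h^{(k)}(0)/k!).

L = (1 + 10·x) + (-1 - 5·x - 4·x^2 + 4·x^3)·Dx  (order 1).
h: a_k = 3, 3, 9, -21, 81, -285, 1017, -3621, 12897, -45933, …
ICs: h(0) = 3.

f: a_k = 3, 3, 15, 27, 87, 195, 543, 1323, 3495, 8787, …
Change of var in L_f (x↦r) gives L₀.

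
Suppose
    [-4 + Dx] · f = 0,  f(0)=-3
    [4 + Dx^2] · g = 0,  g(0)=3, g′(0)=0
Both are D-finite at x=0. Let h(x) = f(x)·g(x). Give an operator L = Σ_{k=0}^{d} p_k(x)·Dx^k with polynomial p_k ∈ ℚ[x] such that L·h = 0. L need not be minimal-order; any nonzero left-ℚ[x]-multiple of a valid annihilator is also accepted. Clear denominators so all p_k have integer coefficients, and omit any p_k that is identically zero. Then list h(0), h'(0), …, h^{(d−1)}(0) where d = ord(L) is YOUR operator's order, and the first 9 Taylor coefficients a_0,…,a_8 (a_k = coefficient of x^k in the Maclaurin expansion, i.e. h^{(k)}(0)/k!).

f: a_k = -3, -12, -24, -32, -32, -128/5, -256/15, -1024/105, -512/105, …
g: a_k = 3, 0, -6, 0, 2, 0, -4/15, 0, 2/105, …
h₀=f·g: eliminate ⇒ L₀, order ≤ 1·2.
L = 20 - 8·Dx + Dx^2  (order 2).
h: a_k = -9, -36, -54, -24, 42, 456/5, 468/5, 2224/35, 1054/35, …
ICs: h(0) = -9, h′(0) = -36.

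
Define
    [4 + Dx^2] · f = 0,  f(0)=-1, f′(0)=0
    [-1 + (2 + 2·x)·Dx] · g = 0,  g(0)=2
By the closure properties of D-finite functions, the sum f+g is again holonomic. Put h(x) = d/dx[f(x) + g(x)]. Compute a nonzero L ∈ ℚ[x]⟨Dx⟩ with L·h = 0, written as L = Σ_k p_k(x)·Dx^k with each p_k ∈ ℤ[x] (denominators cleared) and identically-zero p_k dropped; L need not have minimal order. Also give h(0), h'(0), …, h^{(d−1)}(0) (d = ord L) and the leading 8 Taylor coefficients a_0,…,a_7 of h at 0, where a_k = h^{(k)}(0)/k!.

L = (-124 - 128·x - 64·x^2) + (-152 - 408·x - 384·x^2 - 128·x^3)·Dx + (-31 - 32·x - 16·x^2)·Dx^2 + (-38 - 102·x - 96·x^2 - 32·x^3)·Dx^3  (order 3).
h: a_k = 1, 7/2, 3/8, -143/48, 35/128, 1103/3840, 231/1024, -167903/645120, …
ICs: h(0) = 1, h′(0) = 7/2, h′′(0) = 3/4.

f: a_k = -1, 0, 2, 0, -2/3, 0, 4/45, 0, …
g: a_k = 2, 1, -1/4, 1/8, -5/64, 7/128, -21/512, 33/1024, …
h₀=f+g: left-lcm gives L₀, ord ≤ 3.
h₀' ⇒ L via d/dx closure of L₀.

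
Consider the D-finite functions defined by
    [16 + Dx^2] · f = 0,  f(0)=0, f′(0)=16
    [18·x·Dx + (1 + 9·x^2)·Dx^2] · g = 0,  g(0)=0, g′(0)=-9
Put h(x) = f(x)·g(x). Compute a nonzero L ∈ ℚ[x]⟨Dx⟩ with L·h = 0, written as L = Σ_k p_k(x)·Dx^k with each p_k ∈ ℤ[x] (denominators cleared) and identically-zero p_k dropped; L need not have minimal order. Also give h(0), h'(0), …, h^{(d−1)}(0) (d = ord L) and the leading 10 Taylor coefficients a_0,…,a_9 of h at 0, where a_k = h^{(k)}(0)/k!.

L = (20800 + 494784·x^2 + 2923776·x^4 + 11943936·x^6 + 26873856·x^8) + (19584·x + 342144·x^3 + 2239488·x^5 + 6718464·x^7)·Dx + (1700 + 42732·x^2 + 318816·x^4 + 1492992·x^6 + 3359232·x^8)·Dx^2 + (1224·x + 21384·x^3 + 139968·x^5 + 419904·x^7)·Dx^3 + (25 + 738·x^2 + 8505·x^4 + 46656·x^6 + 104976·x^8)·Dx^4  (order 4).
h: a_k = 0, 0, -144, 0, 816, 0, -3792, 0, 22256, 0, …
ICs: h(0) = 0, h′(0) = 0, h′′(0) = -288, h′′′(0) = 0.

f: a_k = 0, 16, 0, -128/3, 0, 512/15, 0, -4096/315, 0, 8192/2835, …
g: a_k = 0, -9, 0, 27, 0, -729/5, 0, 6561/7, 0, -6561, …
f·g: L₀ = L_f ⊗_s L_g, ord ≤ 2·2.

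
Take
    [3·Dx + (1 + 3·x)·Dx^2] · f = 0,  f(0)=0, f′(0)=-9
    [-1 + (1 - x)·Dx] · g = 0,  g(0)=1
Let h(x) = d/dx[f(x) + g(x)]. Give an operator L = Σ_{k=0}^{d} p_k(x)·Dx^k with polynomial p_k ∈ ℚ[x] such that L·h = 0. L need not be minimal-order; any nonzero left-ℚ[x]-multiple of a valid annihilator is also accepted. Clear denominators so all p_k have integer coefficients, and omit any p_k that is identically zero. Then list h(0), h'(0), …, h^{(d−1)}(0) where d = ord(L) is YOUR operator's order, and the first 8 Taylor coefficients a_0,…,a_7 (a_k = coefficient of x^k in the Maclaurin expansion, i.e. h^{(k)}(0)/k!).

L = (-54 - 18·x) + (12 - 72·x - 36·x^2)·Dx + (5 + 13·x - 9·x^2 - 9·x^3)·Dx^2  (order 2).
h: a_k = -8, 29, -78, 247, -724, 2193, -6554, 19691, …
ICs: h(0) = -8, h′(0) = 29.

f: a_k = 0, -9, 27/2, -27, 243/4, -729/5, 729/2, -6561/7, …
g: a_k = 1, 1, 1, 1, 1, 1, 1, 1, …
f+g: L₀ = lclm(L_f,L_g), ord ≤ 2+1.
h=h₀': d/dx-closure on L₀ ⇒ L.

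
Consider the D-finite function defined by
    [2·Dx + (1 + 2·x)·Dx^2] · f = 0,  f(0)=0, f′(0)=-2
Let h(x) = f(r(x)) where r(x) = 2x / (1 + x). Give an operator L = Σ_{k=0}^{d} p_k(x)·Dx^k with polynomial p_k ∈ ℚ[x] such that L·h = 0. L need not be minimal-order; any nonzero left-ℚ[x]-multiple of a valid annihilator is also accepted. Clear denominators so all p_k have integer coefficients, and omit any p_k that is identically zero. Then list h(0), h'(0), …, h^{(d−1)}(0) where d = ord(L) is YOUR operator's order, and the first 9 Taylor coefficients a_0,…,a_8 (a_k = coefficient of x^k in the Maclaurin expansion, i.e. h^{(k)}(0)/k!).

f: a_k = 0, -2, 2, -8/3, 4, -32/5, 32/3, -128/7, 32, …
L₀ from L_f via x↦r, Dx↦r'^{-1}Dx.
L = (6 + 10·x)·Dx + (1 + 6·x + 5·x^2)·Dx^2  (order 2).
h: a_k = 0, -4, 12, -124/3, 156, -3124/5, 2604, -78124/7, 48828, …
ICs: h(0) = 0, h′(0) = -4.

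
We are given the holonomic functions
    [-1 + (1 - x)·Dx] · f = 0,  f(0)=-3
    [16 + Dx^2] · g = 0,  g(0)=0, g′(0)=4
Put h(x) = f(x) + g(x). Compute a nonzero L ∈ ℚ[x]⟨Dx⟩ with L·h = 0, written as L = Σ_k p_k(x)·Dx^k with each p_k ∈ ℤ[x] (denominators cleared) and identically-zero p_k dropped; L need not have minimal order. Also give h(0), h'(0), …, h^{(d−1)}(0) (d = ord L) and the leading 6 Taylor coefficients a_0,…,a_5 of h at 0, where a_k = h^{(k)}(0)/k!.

L = (176 - 256·x + 128·x^2) + (-144 + 400·x - 384·x^2 + 128·x^3)·Dx + (11 - 16·x + 8·x^2)·Dx^2 + (-9 + 25·x - 24·x^2 + 8·x^3)·Dx^3  (order 3).
h: a_k = -3, 1, -3, -41/3, -3, 83/15, …
ICs: h(0) = -3, h′(0) = 1, h′′(0) = -6.

f: a_k = -3, -3, -3, -3, -3, -3, …
g: a_k = 0, 4, 0, -32/3, 0, 128/15, …
Sum ⇒ L₀ = lclm(L_f,L_g) in ℚ(x)⟨Dx⟩.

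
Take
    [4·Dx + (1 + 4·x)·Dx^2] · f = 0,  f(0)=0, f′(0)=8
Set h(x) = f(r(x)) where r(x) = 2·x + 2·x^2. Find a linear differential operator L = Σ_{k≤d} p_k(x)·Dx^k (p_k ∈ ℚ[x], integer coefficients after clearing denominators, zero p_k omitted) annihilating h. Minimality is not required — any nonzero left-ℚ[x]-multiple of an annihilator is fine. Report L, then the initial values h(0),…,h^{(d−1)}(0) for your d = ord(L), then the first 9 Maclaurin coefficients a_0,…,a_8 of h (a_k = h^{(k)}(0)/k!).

f: a_k = 0, 8, -16, 128/3, -128, 2048/5, -4096/3, 32768/7, -16384, …
Change of var in L_f (x↦r) gives L₀.
L = (6 + 16·x + 16·x^2)·Dx + (1 + 10·x + 24·x^2 + 16·x^3)·Dx^2  (order 2).
h: a_k = 0, 16, -48, 640/3, -1088, 29696/5, -33792, 1384448/7, -1181696, …
ICs: h(0) = 0, h′(0) = 16.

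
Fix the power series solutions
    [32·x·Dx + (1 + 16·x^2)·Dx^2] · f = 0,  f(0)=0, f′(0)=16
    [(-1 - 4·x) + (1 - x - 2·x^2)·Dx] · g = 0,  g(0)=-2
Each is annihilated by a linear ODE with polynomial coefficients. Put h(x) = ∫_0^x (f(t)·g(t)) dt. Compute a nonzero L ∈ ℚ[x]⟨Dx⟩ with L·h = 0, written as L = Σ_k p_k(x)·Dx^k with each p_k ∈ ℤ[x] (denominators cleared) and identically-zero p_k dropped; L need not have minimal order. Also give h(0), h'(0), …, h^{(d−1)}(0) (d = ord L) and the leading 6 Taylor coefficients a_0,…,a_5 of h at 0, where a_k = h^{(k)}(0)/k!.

f: a_k = 0, 16, 0, -256/3, 0, 4096/5, …
g: a_k = -2, -2, -6, -10, -22, -42, …
L₀ := L_f ⊗_s L_g (sym. prod.), ord ≤ 2.
∫: right-multiply L₀ by Dx.
L = (4 + 32·x + 192·x^2)·Dx + (2 - 24·x + 64·x^2 + 192·x^3)·Dx^2 + (-1 + x - 14·x^2 + 16·x^3 + 32·x^4)·Dx^3  (order 3).
h: a_k = 0, 0, -16, -32/3, 56/3, 32/15, …
ICs: h(0) = 0, h′(0) = 0, h′′(0) = -32.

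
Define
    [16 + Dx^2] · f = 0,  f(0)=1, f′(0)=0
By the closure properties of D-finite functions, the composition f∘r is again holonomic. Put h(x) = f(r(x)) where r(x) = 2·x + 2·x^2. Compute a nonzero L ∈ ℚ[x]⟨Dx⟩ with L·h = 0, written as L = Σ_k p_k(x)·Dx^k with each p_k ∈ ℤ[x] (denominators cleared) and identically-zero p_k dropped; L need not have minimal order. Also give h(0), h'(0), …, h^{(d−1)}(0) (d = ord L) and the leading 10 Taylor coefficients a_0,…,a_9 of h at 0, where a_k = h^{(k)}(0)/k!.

f: a_k = 1, 0, -8, 0, 32/3, 0, -256/45, 0, 512/315, 0, …
f∘r: x↦r, Dx↦Dx/r' in L_f ⇒ L₀.
L = (64 + 384·x + 768·x^2 + 512·x^3) - 2·Dx + (1 + 2·x)·Dx^2  (order 2).
h: a_k = 1, 0, -32, -64, 416/3, 2048/3, 29696/45, -22528/15, -1535488/315, -1245184/315, …
ICs: h(0) = 1, h′(0) = 0.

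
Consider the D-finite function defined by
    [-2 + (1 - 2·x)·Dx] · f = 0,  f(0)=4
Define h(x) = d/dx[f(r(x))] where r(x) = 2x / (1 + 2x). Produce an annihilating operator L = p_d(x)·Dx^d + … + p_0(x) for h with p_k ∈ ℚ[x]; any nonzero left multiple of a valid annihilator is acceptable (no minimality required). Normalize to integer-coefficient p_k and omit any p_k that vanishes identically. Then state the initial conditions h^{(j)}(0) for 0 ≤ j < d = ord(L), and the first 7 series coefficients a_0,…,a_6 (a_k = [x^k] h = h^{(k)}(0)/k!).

L = 4 + (-1 + 2·x)·Dx  (order 1).
h: a_k = 16, 64, 192, 512, 1280, 3072, 7168, …
ICs: h(0) = 16.

f: a_k = 4, 8, 16, 32, 64, 128, 256, …
f∘r: x↦r, Dx↦Dx/r' in L_f ⇒ L₀.
Differentiate: ansatz ord ≤ ord L₀ ⇒ L.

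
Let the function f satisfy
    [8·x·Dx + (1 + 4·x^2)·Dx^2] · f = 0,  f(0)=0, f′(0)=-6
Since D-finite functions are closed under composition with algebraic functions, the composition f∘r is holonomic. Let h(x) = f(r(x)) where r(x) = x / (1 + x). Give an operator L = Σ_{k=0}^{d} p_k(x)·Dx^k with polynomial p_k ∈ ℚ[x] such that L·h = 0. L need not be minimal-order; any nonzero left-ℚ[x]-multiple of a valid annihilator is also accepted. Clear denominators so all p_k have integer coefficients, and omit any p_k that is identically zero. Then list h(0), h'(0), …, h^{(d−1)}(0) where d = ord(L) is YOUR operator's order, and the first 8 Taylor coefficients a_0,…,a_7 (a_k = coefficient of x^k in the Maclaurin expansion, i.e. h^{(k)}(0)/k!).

L = (2 + 10·x)·Dx + (1 + 2·x + 5·x^2)·Dx^2  (order 2).
h: a_k = 0, -6, 6, 2, -18, 114/5, 22, -834/7, …
ICs: h(0) = 0, h′(0) = -6.

f: a_k = 0, -6, 0, 8, 0, -96/5, 0, 384/7, …
Substitute x→r, Dx→(1/r')Dx; clear ⇒ L₀.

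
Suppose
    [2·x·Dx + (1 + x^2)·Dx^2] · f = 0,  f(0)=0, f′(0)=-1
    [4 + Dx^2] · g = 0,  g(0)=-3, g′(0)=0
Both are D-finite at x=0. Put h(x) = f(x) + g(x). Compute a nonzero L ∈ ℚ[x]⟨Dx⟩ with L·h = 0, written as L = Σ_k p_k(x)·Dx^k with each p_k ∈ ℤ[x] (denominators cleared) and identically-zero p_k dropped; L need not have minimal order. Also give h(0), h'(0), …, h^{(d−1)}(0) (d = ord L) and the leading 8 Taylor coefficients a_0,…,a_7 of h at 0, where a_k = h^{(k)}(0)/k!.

L = (-32·x + 80·x^3 + 16·x^5)·Dx + (4 + 32·x^2 + 36·x^4 + 8·x^6)·Dx^2 + (-8·x + 20·x^3 + 4·x^5)·Dx^3 + (1 + 8·x^2 + 9·x^4 + 2·x^6)·Dx^4  (order 4).
h: a_k = -3, -1, 6, 1/3, -2, -1/5, 4/15, 1/7, …
ICs: h(0) = -3, h′(0) = -1, h′′(0) = 12, h′′′(0) = 2.

f: a_k = 0, -1, 0, 1/3, 0, -1/5, 0, 1/7, …
g: a_k = -3, 0, 6, 0, -2, 0, 4/15, 0, …
Weyl lclm of L_f,L_g ⇒ L₀ (ord ≤ 4).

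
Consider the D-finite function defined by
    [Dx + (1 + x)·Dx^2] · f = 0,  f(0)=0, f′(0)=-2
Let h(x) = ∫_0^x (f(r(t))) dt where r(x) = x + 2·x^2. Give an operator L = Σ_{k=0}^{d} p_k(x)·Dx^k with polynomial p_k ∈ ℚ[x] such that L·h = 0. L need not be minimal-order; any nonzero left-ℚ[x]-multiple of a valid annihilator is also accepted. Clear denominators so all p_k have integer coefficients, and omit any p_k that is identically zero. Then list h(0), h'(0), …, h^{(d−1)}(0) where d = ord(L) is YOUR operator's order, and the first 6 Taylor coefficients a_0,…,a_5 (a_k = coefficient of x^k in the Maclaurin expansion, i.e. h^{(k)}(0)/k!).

L = (-3 + 4·x + 8·x^2)·Dx^2 + (1 + 5·x + 6·x^2 + 8·x^3)·Dx^3  (order 3).
h: a_k = 0, 0, -1, -1, 5/6, 1/10, …
ICs: h(0) = 0, h′(0) = 0, h′′(0) = -2.

f: a_k = 0, -2, 1, -2/3, 1/2, -2/5, …
Substitute x→r, Dx→(1/r')Dx; clear ⇒ L₀.
h=∫₀ˣh₀: take L = L₀·Dx.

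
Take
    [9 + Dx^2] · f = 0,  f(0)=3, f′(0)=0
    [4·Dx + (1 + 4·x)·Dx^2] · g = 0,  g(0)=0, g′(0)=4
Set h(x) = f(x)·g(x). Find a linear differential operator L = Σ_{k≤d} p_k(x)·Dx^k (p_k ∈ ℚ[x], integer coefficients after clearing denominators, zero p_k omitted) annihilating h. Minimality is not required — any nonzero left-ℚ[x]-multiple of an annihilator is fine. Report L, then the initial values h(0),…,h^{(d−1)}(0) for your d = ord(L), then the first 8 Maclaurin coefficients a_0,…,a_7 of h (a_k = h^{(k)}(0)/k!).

L = (-2043 - 1296·x + 44064·x^2 + 186624·x^3 + 186624·x^4) + (72 + 5472·x + 31104·x^2 + 41472·x^3)·Dx + (-182 + 864·x + 12096·x^2 + 41472·x^3 + 41472·x^4)·Dx^2 + (8 + 608·x + 3456·x^2 + 4608·x^3)·Dx^3 + (5 + 112·x + 800·x^2 + 2304·x^3 + 2304·x^4)·Dx^4  (order 4).
h: a_k = 0, 12, -24, 10, -84, 3669/10, -1265, 624507/140, …
ICs: h(0) = 0, h′(0) = 12, h′′(0) = -48, h′′′(0) = 60.

f: a_k = 3, 0, -27/2, 0, 81/8, 0, -243/80, 0, …
g: a_k = 0, 4, -8, 64/3, -64, 1024/5, -2048/3, 16384/7, …
h₀=f·g: eliminate ⇒ L₀, order ≤ 2·2.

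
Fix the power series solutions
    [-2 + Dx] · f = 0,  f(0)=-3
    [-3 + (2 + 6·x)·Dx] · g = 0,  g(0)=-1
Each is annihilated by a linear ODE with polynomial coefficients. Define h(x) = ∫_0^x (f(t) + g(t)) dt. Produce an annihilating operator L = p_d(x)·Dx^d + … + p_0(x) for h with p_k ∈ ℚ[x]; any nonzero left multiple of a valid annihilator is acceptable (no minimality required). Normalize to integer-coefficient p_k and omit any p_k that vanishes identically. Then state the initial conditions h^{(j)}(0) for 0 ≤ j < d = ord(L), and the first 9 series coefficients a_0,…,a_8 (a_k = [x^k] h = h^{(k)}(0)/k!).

L = (42 + 72·x)·Dx + (-25 - 96·x - 144·x^2)·Dx^2 + (2 + 30·x + 72·x^2)·Dx^3  (order 3).
h: a_k = 0, -4, -15/4, -13/8, -91/64, 149/640, -9529/7680, 225539/107520, -7594339/1720320, …
ICs: h(0) = 0, h′(0) = -4, h′′(0) = -15/2.

f: a_k = -3, -6, -6, -4, -2, -4/5, -4/15, -8/105, -2/105, …
g: a_k = -1, -3/2, 9/8, -27/16, 405/128, -1701/256, 15309/1024, -72171/2048, 2814669/32768, …
Sum ⇒ L₀ = lclm(L_f,L_g) in ℚ(x)⟨Dx⟩.
h=∫h₀ ⇒ L = L₀·Dx.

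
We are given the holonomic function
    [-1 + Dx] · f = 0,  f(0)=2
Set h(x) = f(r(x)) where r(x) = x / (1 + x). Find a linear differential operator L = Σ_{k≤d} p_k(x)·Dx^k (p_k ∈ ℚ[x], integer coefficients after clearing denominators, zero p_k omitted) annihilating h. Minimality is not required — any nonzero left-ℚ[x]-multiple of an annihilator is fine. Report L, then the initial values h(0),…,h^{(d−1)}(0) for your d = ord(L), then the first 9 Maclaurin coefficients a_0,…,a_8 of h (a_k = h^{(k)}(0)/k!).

L = -1 + (1 + 2·x + x^2)·Dx  (order 1).
h: a_k = 2, 2, -1, 1/3, 1/12, -19/60, 151/360, -1091/2520, 7841/20160, …
ICs: h(0) = 2.

f: a_k = 2, 2, 1, 1/3, 1/12, 1/60, 1/360, 1/2520, 1/20160, …
L₀ from L_f via x↦r, Dx↦r'^{-1}Dx.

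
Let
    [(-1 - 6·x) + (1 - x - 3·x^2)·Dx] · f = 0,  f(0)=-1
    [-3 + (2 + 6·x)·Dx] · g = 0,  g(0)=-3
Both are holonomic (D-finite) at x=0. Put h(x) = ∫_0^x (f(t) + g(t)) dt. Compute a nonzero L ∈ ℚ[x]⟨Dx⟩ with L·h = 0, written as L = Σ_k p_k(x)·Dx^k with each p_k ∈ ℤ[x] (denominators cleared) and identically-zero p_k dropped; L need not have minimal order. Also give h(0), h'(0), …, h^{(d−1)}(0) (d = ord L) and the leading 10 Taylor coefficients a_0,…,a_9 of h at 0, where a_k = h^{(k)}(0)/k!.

f: a_k = -1, -1, -4, -7, -19, -40, -97, -217, -508, -1159, …
g: a_k = -3, -9/2, 27/8, -81/16, 1215/128, -5103/256, 45927/1024, -216513/2048, 8444007/32768, -42220035/65536, …
h₀=f+g: left-lcm gives L₀, ord ≤ 2.
h=∫₀ˣh₀: take L = L₀·Dx.
L = (-57 - 297·x - 567·x^2 - 810·x^3)·Dx + (41 + 246·x + 891·x^2 + 1998·x^3 + 2025·x^4)·Dx^2 + (2 - 38·x - 186·x^2 + 54·x^3 + 918·x^4 + 810·x^5)·Dx^3  (order 3).
h: a_k = 0, -4, -11/4, -5/24, -193/64, -1217/640, -15343/1536, -53401/7168, -660929/16384, -8202137/294912, …
ICs: h(0) = 0, h′(0) = -4, h′′(0) = -11/2.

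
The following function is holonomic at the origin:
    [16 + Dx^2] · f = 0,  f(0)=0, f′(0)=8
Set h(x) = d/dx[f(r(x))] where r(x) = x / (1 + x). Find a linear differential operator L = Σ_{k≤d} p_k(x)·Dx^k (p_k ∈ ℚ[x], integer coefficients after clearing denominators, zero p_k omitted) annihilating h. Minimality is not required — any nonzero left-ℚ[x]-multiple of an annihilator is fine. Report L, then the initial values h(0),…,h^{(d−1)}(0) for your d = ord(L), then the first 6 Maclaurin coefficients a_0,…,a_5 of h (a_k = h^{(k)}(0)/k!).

L = (22 + 12·x + 6·x^2) + (6 + 18·x + 18·x^2 + 6·x^3)·Dx + (1 + 4·x + 6·x^2 + 4·x^3 + x^4)·Dx^2  (order 2).
h: a_k = 8, -16, -40, 224, -1544/3, 720, …
ICs: h(0) = 8, h′(0) = -16.

f: a_k = 0, 8, 0, -64/3, 0, 256/15, …
f∘r: x↦r, Dx↦Dx/r' in L_f ⇒ L₀.
Differentiate: ansatz ord ≤ ord L₀ ⇒ L.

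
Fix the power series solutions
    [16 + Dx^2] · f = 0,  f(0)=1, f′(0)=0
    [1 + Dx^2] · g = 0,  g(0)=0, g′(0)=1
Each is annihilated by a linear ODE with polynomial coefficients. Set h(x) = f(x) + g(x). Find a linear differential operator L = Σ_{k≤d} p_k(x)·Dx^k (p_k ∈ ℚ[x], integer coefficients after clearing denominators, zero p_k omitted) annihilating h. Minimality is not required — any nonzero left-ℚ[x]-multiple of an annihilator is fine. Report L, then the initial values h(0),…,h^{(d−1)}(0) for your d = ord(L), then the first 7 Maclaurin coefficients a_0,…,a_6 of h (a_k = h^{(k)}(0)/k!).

f: a_k = 1, 0, -8, 0, 32/3, 0, -256/45, …
g: a_k = 0, 1, 0, -1/6, 0, 1/120, 0, …
Weyl lclm of L_f,L_g ⇒ L₀ (ord ≤ 4).
L = 16 + 17·Dx^2 + Dx^4  (order 4).
h: a_k = 1, 1, -8, -1/6, 32/3, 1/120, -256/45, …
ICs: h(0) = 1, h′(0) = 1, h′′(0) = -16, h′′′(0) = -1.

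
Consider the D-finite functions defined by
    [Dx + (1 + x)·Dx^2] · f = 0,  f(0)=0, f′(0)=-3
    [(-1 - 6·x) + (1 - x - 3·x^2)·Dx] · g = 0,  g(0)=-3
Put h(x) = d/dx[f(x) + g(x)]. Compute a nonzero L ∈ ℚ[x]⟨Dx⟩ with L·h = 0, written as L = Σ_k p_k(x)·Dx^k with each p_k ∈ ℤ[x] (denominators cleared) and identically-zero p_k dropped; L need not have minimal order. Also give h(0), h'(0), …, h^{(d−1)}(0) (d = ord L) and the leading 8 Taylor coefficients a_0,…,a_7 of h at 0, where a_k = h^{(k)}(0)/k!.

L = (-58 - 350·x - 636·x^2 - 756·x^3 - 324·x^4) + (-40 - 364·x - 976·x^2 - 1632·x^3 - 1530·x^4 - 540·x^5)·Dx + (9 + 31·x + 27·x^2 - 115·x^3 - 345·x^4 - 333·x^5 - 108·x^6)·Dx^2  (order 2).
h: a_k = -6, -21, -66, -225, -603, -1743, -4560, -12189, …
ICs: h(0) = -6, h′(0) = -21.

f: a_k = 0, -3, 3/2, -1, 3/4, -3/5, 1/2, -3/7, …
g: a_k = -3, -3, -12, -21, -57, -120, -291, -651, …
Sum ⇒ L₀ = lclm(L_f,L_g) in ℚ(x)⟨Dx⟩.
h₀' ⇒ L via d/dx closure of L₀.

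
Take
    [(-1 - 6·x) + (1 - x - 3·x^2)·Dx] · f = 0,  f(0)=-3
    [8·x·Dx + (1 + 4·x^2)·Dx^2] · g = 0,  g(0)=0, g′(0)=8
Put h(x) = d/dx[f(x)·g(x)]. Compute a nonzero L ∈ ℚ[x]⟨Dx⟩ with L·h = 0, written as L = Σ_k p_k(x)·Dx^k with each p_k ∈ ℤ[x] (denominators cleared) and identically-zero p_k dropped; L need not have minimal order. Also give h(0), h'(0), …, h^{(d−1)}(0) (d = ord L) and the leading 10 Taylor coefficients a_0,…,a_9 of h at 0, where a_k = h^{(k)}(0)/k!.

L = (22 + 1032·x^2 + 1152·x^3 + 5184·x^4) + (13 + 86·x + 132·x^2 + 600·x^3 + 1152·x^4 + 3456·x^5)·Dx + (-3 - x - 35·x^2 + 44·x^3 + 16·x^4 + 192·x^5 + 432·x^6)·Dx^2  (order 2).
h: a_k = -24, -48, -192, -544, -2024, -24384/5, -63272/5, -1188928/35, -3260928/35, -692720/3, …
ICs: h(0) = -24, h′(0) = -48.

f: a_k = -3, -3, -12, -21, -57, -120, -291, -651, -1524, -3477, …
g: a_k = 0, 8, 0, -32/3, 0, 128/5, 0, -512/7, 0, 2048/9, …
h₀=f·g: eliminate ⇒ L₀, order ≤ 1·2.
Differentiate: ansatz ord ≤ ord L₀ ⇒ L.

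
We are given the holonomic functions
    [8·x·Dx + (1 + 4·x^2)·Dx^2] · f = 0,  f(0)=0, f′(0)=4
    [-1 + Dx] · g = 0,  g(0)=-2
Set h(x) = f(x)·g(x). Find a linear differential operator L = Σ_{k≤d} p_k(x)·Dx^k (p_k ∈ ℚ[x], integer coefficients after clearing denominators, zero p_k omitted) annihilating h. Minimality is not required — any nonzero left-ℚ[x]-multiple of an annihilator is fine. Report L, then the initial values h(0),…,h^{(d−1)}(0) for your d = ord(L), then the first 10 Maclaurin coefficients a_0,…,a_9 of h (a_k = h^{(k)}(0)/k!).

L = (1 - 8·x + 4·x^2) + (-2 + 8·x - 8·x^2)·Dx + (1 + 4·x^2)·Dx^2  (order 2).
h: a_k = 0, -8, -8, 20/3, 28/3, -103/5, -215/9, 12763/210, 43447/630, -2903587/15120, …
ICs: h(0) = 0, h′(0) = -8.

f: a_k = 0, 4, 0, -16/3, 0, 64/5, 0, -256/7, 0, 1024/9, …
g: a_k = -2, -2, -1, -1/3, -1/12, -1/60, -1/360, -1/2520, -1/20160, -1/181440, …
Sym-product of L_f,L_g gives L₀ (≤ ord 2).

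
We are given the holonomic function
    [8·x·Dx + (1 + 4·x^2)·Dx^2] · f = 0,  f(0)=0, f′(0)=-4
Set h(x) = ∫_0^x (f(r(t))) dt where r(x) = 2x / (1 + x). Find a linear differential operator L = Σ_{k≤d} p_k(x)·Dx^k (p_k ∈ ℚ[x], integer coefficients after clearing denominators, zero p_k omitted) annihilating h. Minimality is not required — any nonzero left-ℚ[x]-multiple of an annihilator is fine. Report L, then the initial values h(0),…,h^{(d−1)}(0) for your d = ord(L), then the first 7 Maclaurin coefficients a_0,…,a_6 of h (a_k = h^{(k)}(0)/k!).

f: a_k = 0, -4, 0, 16/3, 0, -64/5, 0, …
h₀=f(r): pull back L_f along r ⇒ L₀.
h=∫₀ˣh₀: take L = L₀·Dx.
L = (2 + 34·x)·Dx^2 + (1 + 2·x + 17·x^2)·Dx^3  (order 3).
h: a_k = 0, 0, -4, 8/3, 26/3, -24, -404/15, …
ICs: h(0) = 0, h′(0) = 0, h′′(0) = -8.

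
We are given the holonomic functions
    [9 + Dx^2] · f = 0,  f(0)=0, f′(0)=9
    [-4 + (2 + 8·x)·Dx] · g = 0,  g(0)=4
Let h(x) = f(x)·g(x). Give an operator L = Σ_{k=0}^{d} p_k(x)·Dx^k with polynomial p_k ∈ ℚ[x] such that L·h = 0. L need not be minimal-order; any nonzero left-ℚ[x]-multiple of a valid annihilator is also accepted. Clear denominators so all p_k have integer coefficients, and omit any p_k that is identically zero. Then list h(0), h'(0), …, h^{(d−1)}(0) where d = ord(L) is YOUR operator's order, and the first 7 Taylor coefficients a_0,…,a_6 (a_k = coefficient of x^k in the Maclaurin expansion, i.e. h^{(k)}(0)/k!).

f: a_k = 0, 9, 0, -27/2, 0, 243/40, 0, …
g: a_k = 4, 8, -8, 16, -40, 112, -336, …
L₀ := L_f ⊗_s L_g (sym. prod.), ord ≤ 2.
L = (21 + 72·x + 144·x^2) + (-4 - 16·x)·Dx + (1 + 8·x + 16·x^2)·Dx^2  (order 2).
h: a_k = 0, 36, 72, -126, 36, -2277/10, 4203/5, …
ICs: h(0) = 0, h′(0) = 36.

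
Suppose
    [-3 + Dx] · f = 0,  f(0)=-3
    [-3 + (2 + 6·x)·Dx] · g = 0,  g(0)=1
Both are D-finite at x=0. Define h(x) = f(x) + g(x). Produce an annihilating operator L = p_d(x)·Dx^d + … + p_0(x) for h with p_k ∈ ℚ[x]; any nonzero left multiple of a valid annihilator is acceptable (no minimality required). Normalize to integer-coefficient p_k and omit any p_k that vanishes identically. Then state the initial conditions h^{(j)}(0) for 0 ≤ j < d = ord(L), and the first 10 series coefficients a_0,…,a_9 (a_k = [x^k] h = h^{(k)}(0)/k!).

f: a_k = -3, -9, -27/2, -27/2, -81/8, -243/40, -243/80, -729/560, -2187/4480, -729/4480, …
g: a_k = 1, 3/2, -9/8, 27/16, -405/128, 1701/256, -15309/1024, 72171/2048, -2814669/32768, 14073345/65536, …
h₀=f+g: left-lcm gives L₀, ord ≤ 2.
L = (27 + 54·x) + (-15 - 72·x - 108·x^2)·Dx + (2 + 18·x + 36·x^2)·Dx^2  (order 2).
h: a_k = -2, -15/2, -117/8, -189/16, -1701/128, 729/1280, -92097/5120, 2432673/71680, -99073287/1146880, 492193827/2293760, …
ICs: h(0) = -2, h′(0) = -15/2.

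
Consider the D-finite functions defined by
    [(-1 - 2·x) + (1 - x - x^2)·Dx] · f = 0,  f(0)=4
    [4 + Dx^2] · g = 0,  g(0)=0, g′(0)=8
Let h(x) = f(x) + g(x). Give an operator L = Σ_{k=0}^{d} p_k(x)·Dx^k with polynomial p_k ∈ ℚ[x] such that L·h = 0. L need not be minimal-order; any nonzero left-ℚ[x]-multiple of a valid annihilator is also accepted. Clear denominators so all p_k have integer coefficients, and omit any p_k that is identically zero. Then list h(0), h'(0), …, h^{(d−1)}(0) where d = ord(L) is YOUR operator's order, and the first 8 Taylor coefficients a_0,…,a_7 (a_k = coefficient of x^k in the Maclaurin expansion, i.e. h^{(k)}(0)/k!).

L = (44 + 96·x + 32·x^2 + 48·x^3 + 40·x^4 + 16·x^5) + (-16 + 20·x + 8·x^2 - 16·x^3 + 12·x^4 + 24·x^5 + 8·x^6)·Dx + (11 + 24·x + 8·x^2 + 12·x^3 + 10·x^4 + 4·x^5)·Dx^2 + (-4 + 5·x + 2·x^2 - 4·x^3 + 3·x^4 + 6·x^5 + 2·x^6)·Dx^3  (order 3).
h: a_k = 4, 12, 8, 20/3, 20, 496/15, 52, 26428/315, …
ICs: h(0) = 4, h′(0) = 12, h′′(0) = 16.

f: a_k = 4, 4, 8, 12, 20, 32, 52, 84, …
g: a_k = 0, 8, 0, -16/3, 0, 16/15, 0, -32/315, …
f+g: L₀ = lclm(L_f,L_g), ord ≤ 1+2.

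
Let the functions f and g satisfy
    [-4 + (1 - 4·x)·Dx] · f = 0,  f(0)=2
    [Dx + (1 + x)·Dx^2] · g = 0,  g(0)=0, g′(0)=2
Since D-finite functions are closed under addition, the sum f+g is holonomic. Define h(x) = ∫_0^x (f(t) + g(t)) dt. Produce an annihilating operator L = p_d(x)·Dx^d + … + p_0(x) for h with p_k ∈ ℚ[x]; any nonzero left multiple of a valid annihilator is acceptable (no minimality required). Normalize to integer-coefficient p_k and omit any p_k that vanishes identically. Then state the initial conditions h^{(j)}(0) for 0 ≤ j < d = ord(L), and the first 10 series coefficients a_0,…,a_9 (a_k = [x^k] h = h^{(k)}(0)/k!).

f: a_k = 2, 8, 32, 128, 512, 2048, 8192, 32768, 131072, 524288, …
g: a_k = 0, 2, -1, 2/3, -1/2, 2/5, -1/3, 2/7, -1/4, 2/9, …
L₀ := lclm(L_f,L_g); ord L₀ ≤ 1+2.
h=∫h₀ ⇒ L = L₀·Dx.
L = (112 + 32·x)·Dx^2 + (94 + 208·x + 64·x^2)·Dx^3 + (-9 + 23·x + 48·x^2 + 16·x^3)·Dx^4  (order 4).
h: a_k = 0, 2, 5, 31/3, 193/6, 1023/10, 1707/5, 24575/21, 114689/28, 524287/36, …
ICs: h(0) = 0, h′(0) = 2, h′′(0) = 10, h′′′(0) = 62.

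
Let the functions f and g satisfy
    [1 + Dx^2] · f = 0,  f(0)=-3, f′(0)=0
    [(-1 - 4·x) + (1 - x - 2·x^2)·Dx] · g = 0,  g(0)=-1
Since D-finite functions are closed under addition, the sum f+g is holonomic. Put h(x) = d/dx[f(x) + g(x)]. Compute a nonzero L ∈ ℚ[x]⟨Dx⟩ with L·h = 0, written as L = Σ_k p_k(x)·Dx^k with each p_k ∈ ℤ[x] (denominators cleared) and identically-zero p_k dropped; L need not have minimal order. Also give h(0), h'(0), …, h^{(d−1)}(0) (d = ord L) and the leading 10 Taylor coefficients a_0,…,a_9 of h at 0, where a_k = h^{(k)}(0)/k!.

f: a_k = -3, 0, 3/2, 0, -1/8, 0, 1/240, 0, -1/13440, 0, …
g: a_k = -1, -1, -3, -5, -11, -21, -43, -85, -171, -341, …
Weyl lclm of L_f,L_g ⇒ L₀ (ord ≤ 3).
Derive L from L₀ (diff closure).
L = (270 + 1200·x + 2862·x^2 + 1860·x^3 + 1920·x^4 + 144·x^5 + 96·x^6) + (-31 - 115·x + 75·x^2 + 241·x^3 + 430·x^4 + 372·x^5 + 56·x^6 + 32·x^7)·Dx + (270 + 1200·x + 2862·x^2 + 1860·x^3 + 1920·x^4 + 144·x^5 + 96·x^6)·Dx^2 + (-31 - 115·x + 75·x^2 + 241·x^3 + 430·x^4 + 372·x^5 + 56·x^6 + 32·x^7)·Dx^3  (order 3).
h: a_k = -1, -3, -15, -89/2, -105, -10319/40, -595, -2298241/1680, -3069, -826156799/120960, …
ICs: h(0) = -1, h′(0) = -3, h′′(0) = -30.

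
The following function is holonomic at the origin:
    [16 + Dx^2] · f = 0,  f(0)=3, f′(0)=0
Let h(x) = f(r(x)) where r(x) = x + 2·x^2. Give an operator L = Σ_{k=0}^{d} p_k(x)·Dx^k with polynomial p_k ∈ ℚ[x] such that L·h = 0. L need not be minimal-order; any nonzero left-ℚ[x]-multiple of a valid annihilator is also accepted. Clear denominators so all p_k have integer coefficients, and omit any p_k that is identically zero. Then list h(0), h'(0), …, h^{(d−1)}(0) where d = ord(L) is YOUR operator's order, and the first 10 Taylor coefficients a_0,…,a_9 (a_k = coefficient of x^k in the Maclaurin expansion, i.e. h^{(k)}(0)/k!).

L = (16 + 192·x + 768·x^2 + 1024·x^3) - 4·Dx + (1 + 4·x)·Dx^2  (order 2).
h: a_k = 3, 0, -24, -96, -64, 256, 11264/15, 4096/5, -53248/105, -278528/105, …
ICs: h(0) = 3, h′(0) = 0.

f: a_k = 3, 0, -24, 0, 32, 0, -256/15, 0, 512/105, 0, …
L₀ from L_f via x↦r, Dx↦r'^{-1}Dx.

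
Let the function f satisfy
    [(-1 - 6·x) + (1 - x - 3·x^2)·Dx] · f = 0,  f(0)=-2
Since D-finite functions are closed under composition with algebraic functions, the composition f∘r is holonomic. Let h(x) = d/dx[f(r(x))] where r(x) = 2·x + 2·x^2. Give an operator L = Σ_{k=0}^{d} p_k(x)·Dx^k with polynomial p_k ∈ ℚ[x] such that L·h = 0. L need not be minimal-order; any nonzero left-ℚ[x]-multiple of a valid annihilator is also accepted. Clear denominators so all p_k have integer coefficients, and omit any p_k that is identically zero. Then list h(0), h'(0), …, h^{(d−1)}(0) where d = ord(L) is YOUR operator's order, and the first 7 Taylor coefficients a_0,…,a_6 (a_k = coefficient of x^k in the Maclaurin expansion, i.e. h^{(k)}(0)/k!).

L = (18 + 156·x + 804·x^2 + 2736·x^3 + 4968·x^4 + 4320·x^5 + 1440·x^6) + (-1 - 12·x + 6·x^2 + 268·x^3 + 900·x^4 + 1368·x^5 + 1008·x^6 + 288·x^7)·Dx  (order 1).
h: a_k = -4, -72, -528, -3904, -26640, -173856, -1106560, …
ICs: h(0) = -4.

f: a_k = -2, -2, -8, -14, -38, -80, -194, …
f∘r: x↦r, Dx↦Dx/r' in L_f ⇒ L₀.
h=h₀': d/dx-closure on L₀ ⇒ L.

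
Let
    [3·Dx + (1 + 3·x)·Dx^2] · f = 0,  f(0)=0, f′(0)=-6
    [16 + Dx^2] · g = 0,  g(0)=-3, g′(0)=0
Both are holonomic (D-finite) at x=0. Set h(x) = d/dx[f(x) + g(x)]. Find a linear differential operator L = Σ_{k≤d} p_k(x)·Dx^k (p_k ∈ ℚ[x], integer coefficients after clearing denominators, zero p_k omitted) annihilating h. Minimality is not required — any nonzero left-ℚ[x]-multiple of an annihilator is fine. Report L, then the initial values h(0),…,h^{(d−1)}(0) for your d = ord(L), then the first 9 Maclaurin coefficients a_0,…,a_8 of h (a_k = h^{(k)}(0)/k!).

L = (1680 + 2304·x + 3456·x^2) + (272 + 1584·x + 3456·x^2 + 3456·x^3)·Dx + (105 + 144·x + 216·x^2)·Dx^2 + (17 + 99·x + 216·x^2 + 216·x^3)·Dx^3  (order 3).
h: a_k = -6, 66, -54, 34, -486, 7802/5, -4374, 1373714/105, -39366, …
ICs: h(0) = -6, h′(0) = 66, h′′(0) = -108.

f: a_k = 0, -6, 9, -18, 81/2, -486/5, 243, -4374/7, 6561/4, …
g: a_k = -3, 0, 24, 0, -32, 0, 256/15, 0, -512/105, …
Weyl lclm of L_f,L_g ⇒ L₀ (ord ≤ 4).
h₀' ⇒ L via d/dx closure of L₀.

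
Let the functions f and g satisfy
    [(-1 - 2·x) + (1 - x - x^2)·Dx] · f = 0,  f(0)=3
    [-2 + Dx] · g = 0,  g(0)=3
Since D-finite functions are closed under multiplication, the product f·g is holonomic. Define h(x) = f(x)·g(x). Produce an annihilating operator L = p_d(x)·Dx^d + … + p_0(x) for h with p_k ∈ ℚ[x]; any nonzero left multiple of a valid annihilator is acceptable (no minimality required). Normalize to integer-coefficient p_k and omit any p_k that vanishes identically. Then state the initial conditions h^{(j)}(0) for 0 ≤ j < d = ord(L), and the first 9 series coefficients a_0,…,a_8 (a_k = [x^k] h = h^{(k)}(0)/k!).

L = (3 - 2·x^2) + (-1 + x + x^2)·Dx  (order 1).
h: a_k = 9, 27, 54, 93, 153, 1242/5, 2011/5, 22779/35, 36858/35, …
ICs: h(0) = 9.

f: a_k = 3, 3, 6, 9, 15, 24, 39, 63, 102, …
g: a_k = 3, 6, 6, 4, 2, 4/5, 4/15, 8/105, 2/105, …
h₀=f·g: eliminate ⇒ L₀, order ≤ 1·1.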